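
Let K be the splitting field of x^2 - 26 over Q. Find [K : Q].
[K : Q] = 2

f(x) = x^2 - 26 factors as (x - √26)(x + √26). The splitting field is K = Q(√26). Since 26 is squarefree and > 1, it is not a perfect square, so x^2 - 26 is irreducible over Q and [Q(√26) : Q] = 2. Hence [K : Q] = 2.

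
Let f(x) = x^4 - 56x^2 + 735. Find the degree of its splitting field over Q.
[K : Q] = 4

Solving the quadratic in x^2: x^2 = (56 ± √(56^2 - 4·735))/2 = (56 ± √196)/2 = (56 ± 14)/2, giving x^2 = 35 or x^2 = 21. So f(x) = (x^2 - 35)(x^2 - 21) and the roots of f are ±√35, ±√21. Hence the splitting field is K = Q(√35, √21). Since 35 and 21 are distinct squarefree integers > 1, their product 735 is not a perfect square, so √21 ∉ Q(√35). By the tower law [K:Q] = [Q(√35,√21):Q(√35)] · [Q(√35):Q] = 2 · 2 = 4.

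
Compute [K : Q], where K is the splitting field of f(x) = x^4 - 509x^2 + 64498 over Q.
[K : Q] = 4

Solving the quadratic in x^2: x^2 = (509 ± √(509^2 - 4·64498))/2 = (509 ± √1089)/2 = (509 ± 33)/2, giving x^2 = 238 or x^2 = 271. So f(x) = (x^2 - 238)(x^2 - 271) and the roots of f are ±√238, ±√271. Hence the splitting field is K = Q(√238, √271). Since 238 and 271 are distinct squarefree integers > 1, their product 64498 is not a perfect square, so √271 ∉ Q(√238). By the tower law [K:Q] = [Q(√238,√271):Q(√238)] · [Q(√238):Q] = 2 · 2 = 4.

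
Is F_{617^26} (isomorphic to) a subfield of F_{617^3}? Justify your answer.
No: F_{617^26} is not a subfield of F_{617^3}

F_{p^m} embeds in F_{p^n} iff m | n. Here 26 ∤ 3 (since 3 = 0·26 + 3 with remainder 3 ≠ 0), so F_{617^26} is not a subfield of F_{617^3}. Equivalently: if it were, the tower law would give 26 = [F_{617^26}:F_617] dividing [F_{617^3}:F_617] = 3, contradiction.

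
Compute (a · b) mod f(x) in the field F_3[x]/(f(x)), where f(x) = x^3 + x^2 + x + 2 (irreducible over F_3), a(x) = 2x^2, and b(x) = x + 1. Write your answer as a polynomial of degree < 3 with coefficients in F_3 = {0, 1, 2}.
a · b ≡ x + 2 (mod f(x))

Multiply in F_3[x]: a(x)·b(x) = (2x^2)·(x + 1) = 2x^3 + 2x^2. This has degree ≥ 3, so divide by f(x) over F_3: 2x^3 + 2x^2 = (2)·(x^3 + x^2 + x + 2) + (x + 2). Hence a·b ≡ x + 2 (mod f). (F_3[x]/(f) is a field with 3^3 = 27 elements since f is irreducible of degree 3.)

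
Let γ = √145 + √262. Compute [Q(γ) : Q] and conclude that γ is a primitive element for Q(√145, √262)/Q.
[Q(γ) : Q] = 4 (equivalently, Q(γ) = Q(√145, √262))

Obviously Q(γ) ⊆ Q(√145, √262), and [Q(√145, √262):Q] = 4 (since 145, 262 are distinct squarefree integers > 1 with 37990 not a perfect square). To show equality we compute the minimal polynomial of γ. From γ = √145 + √262: γ^2 = 145 + 2√(37990) + 262 = 407 + 2√(37990), so γ^2 - 407 = 2√(37990); squaring, (γ^2 - 407)^2 = 4·37990, i.e. γ^4 - 814γ^2 + 165649 - 151960 = 0, i.e. γ^4 - 814γ^2 + 13689 = 0. So γ is a root of x^4 - 814x^2 + 13689. This polynomial is irreducible over Q: it has no rational root (each ±√145 ± √262 is irrational), and any factorization into two quadratics over Q would force √(37990) ∈ Q (pairing opposite roots) or √145, √262 ∈ Q (other pairings), all impossible. Hence [Q(γ):Q] = 4 = [Q(√145, √262):Q], so Q(γ) = Q(√145, √262).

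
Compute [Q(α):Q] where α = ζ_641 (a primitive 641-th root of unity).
[Q(α):Q] = 640

The minimal polynomial of ζ_641 over Q is the 641-th cyclotomic polynomial Φ_641(x), which is irreducible over Q and has degree φ(641) = 640. Hence [Q(α):Q] = φ(641) = 640.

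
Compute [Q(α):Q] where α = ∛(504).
[Q(α):Q] = 3

The minimal polynomial of α is x^3 - 504, irreducible over Q since 504 is not a perfect cube (so x^3 - 504 has no rational root). Hence [Q(α):Q] = deg(m_α) = 3.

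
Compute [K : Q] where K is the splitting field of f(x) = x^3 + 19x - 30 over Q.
[K : Q] = 6

By the rational root test, any rational root of the monic integer polynomial f(x) = x^3 + 19x - 30 must be an integer dividing the constant term -30, i.e. one of ±{1, 2, 3, 5, 6, 10, 15, 30}. Evaluating: f(1) = -10, f(-1) = -50, f(2) = 16, f(-2) = -76, f(3) = 54, f(-3) = -114, f(5) = 190, f(-5) = -250, f(6) = 300, f(-6) = -360, f(10) = 1160, f(-10) = -1220, f(15) = 3630, f(-15) = -3690, f(30) = 27540, f(-30) = -27600; none is 0, so f has no rational root and is therefore irreducible over Q (a cubic with no linear factor over a field is irreducible). For an irreducible cubic, the Galois group is A_3 or S_3 according as the discriminant disc(f) = -4a^3 - 27b^2 = -4·(19)^3 - 27·(-30)^2 = -51736 is or is not a square in Q. Here disc(f) = -51736 is not a perfect square in Q, so the Galois group of f over Q is not contained in A_3 and must be all of S_3. The splitting field has degree |S_3| = 6 over Q, so [K : Q] = 6.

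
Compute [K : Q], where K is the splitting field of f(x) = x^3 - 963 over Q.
[K : Q] = 6

The roots of x^3 - 963 are ∛963, ω∛963, ω^2∛963 where ω = e^(2πi/3) is a primitive cube root of unity, so K = Q(∛963, ω). Now [Q(∛963):Q] = 3 (since 963 is not a perfect cube, x^3 - 963 is irreducible) and [Q(ω):Q] = 2. Both 2 and 3 divide [K:Q], and [K:Q] ≤ 3·2 = 6, so [K:Q] = 6. (Equivalently: Q(∛963) ⊂ R but ω ∉ R, so [K : Q(∛963)] = 2.)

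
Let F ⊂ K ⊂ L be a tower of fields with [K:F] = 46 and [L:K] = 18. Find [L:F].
[L:F] = 828

The tower law says that for any tower of field extensions F ⊂ K ⊂ L with finite degrees, [L:F] = [L:K] · [K:F]. Here this gives [L:F] = 18 · 46 = 828.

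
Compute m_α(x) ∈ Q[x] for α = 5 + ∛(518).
m_α(x) = x^3 - 15x^2 + 75x - 643

Set β = α - 5 = ∛(518), so β^3 = 518. Then (α - 5)^3 - 518 = 0, i.e. α is a root of g(x) = (x - 5)^3 - 518 = x^3 - 15x^2 + 75x - 643. Since g(x) = h(x - 5) where h(x) = x^3 - 518, and h is irreducible over Q (because 518 is not a perfect cube, so h has no rational root, and a monic cubic with no rational root is irreducible), g is also irreducible (irreducibility is preserved under the substitution x → x - 5). Hence m_α(x) = x^3 - 15x^2 + 75x - 643.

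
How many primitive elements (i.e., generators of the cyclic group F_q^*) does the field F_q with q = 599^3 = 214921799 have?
There are φ(214921798) = 81325728 primitive elements

F_q^* is cyclic of order q - 1 = 214921798. A cyclic group of order m has exactly φ(m) generators. Here m = 214921798 = 2 · 7 · 13 · 23 · 51343, so the number of primitive elements is φ(214921798) = 81325728.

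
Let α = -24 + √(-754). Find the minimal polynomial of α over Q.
m_α(x) = x^2 + 48x + 1330

From α + 24 = √(-754), squaring gives (α + 24)^2 = -754, i.e. α^2 + 48α + 576 = -754, so α^2 + 48α + 1330 = 0. The discriminant of x^2 + 48x + 1330 is (48)^2 - 4·(1330) = 2304 - 5320 = -3016, and 4·(-754) is not a perfect square in Q since -754 is squarefree and ≠ 1. Hence x^2 + 48x + 1330 is irreducible over Q and is the minimal polynomial of α.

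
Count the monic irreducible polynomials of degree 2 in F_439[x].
There are 96141 monic irreducible polynomials of degree 2 over F_439

Each element of F_{439^2} that lies in no proper subfield is a root of exactly one monic irreducible of degree 2 over F_439, and each such polynomial has 2 distinct roots in F_{439^2}. By Möbius inversion the count is N_439(2) = (1/2) Σ_{d|2} μ(2/d) · 439^d = (1/2)(μ(2)·439^1 + μ(1)·439^2) = 192282/2 = 96141.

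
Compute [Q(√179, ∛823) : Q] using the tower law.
[Q(√179, ∛823) : Q] = 6

Let L = Q(√179, ∛823). Since Q(√179) ⊂ L and [Q(√179):Q] = 2, the tower law gives 2 | [L:Q]. Likewise Q(∛823) ⊂ L with [Q(∛823):Q] = 3 (because 823 is not a perfect cube), so 3 | [L:Q]. As gcd(2,3) = 1, [L:Q] is divisible by 6. Conversely L is generated over Q by √179 and ∛823, so [L:Q] ≤ 2·3 = 6. Therefore [Q(√179, ∛823) : Q] = 6.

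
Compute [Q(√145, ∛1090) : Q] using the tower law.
[Q(√145, ∛1090) : Q] = 6

Let L = Q(√145, ∛1090). Since Q(√145) ⊂ L and [Q(√145):Q] = 2, the tower law gives 2 | [L:Q]. Likewise Q(∛1090) ⊂ L with [Q(∛1090):Q] = 3 (because 1090 is not a perfect cube), so 3 | [L:Q]. As gcd(2,3) = 1, [L:Q] is divisible by 6. Conversely L is generated over Q by √145 and ∛1090, so [L:Q] ≤ 2·3 = 6. Therefore [Q(√145, ∛1090) : Q] = 6.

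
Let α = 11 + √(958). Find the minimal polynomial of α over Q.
m_α(x) = x^2 - 22x - 837

From α - 11 = √(958), squaring gives (α - 11)^2 = 958, i.e. α^2 - 22α + 121 = 958, so α^2 - 22α - 837 = 0. The discriminant of x^2 - 22x - 837 is (-22)^2 - 4·(-837) = 484 + 3348 = 3832, and 4·(958) is not a perfect square in Q since 958 is squarefree and ≠ 1. Hence x^2 - 22x - 837 is irreducible over Q and is the minimal polynomial of α.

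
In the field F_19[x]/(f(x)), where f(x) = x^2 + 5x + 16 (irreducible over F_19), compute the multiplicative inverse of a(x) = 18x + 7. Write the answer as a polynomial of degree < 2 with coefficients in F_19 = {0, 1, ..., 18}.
a(x)^(-1) ≡ 4x + 10 (mod f(x))

Since f is irreducible over F_19, F_19[x]/(f) is a field and a(x) ≠ 0 has an inverse. Apply the extended Euclidean algorithm to f(x) and a(x) in F_19[x]: f(x) = (18x + 7)·a(x) + (5). The last nonzero remainder is the constant 5 = gcd(f, a) in F_19. Back-substituting through the division chain expresses 5 = s(x)·a(x) + t(x)·f(x) with s(x) ≡ x + 12 (mod f), so (x + 12)·a(x) ≡ 5 (mod f). Multiplying by 5^(-1) ≡ 4 in F_19 gives a(x)^(-1) ≡ 4·(x + 12) ≡ 4x + 10 (mod f). Check: (18x + 7)·(4x + 10) = 15x^2 + 18x + 13 ≡ 1 (mod x^2 + 5x + 16).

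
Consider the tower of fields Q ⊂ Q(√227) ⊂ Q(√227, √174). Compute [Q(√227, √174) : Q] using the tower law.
[Q(√227, √174) : Q] = 4

[Q(√227):Q] = 2 (min poly x^2 - 227, irreducible since 227 is squarefree > 1). For the top step, suppose √174 ∈ Q(√227), say √174 = c + d√227 with c, d ∈ Q. Squaring: 174 = c^2 + 227d^2 + 2cd√227. Since √227 ∉ Q this forces 2cd = 0. If d = 0 then √174 = c ∈ Q, contradicting 174 squarefree > 1. If c = 0 then 174 = 227d^2, so 227·174 = (227d)^2 is a perfect square in Q — but 227·174 = 39498 is not a perfect square (since 227 and 174 are distinct squarefree integers). Contradiction. Hence √174 ∉ Q(√227), so x^2 - 174 stays irreducible over Q(√227) and [Q(√227, √174) : Q(√227)] = 2. By the tower law, [Q(√227, √174) : Q] = 2 · 2 = 4.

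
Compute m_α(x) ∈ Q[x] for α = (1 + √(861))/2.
m_α(x) = x^2 - x - 215

From 2α - 1 = √(861), squaring gives (2α - 1)^2 = 861, i.e. 4α^2 - 4α + 1 = 861, so α^2 - α + (1 - 861)/4 = 0. Since 861 ≡ 1 (mod 4), (1 - 861)/4 = -215 ∈ Z. The polynomial x^2 - x - 215 has discriminant 1 - 4·(-215) = 861, which is not a perfect square in Q (d = 861 is squarefree and ≠ 1), so x^2 - x - 215 is irreducible over Q. It is the minimal polynomial of α.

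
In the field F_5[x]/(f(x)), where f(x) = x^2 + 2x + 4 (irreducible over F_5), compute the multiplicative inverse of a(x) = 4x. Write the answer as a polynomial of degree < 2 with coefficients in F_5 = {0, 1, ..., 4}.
a(x)^(-1) ≡ 4x + 3 (mod f(x))

Since f is irreducible over F_5, F_5[x]/(f) is a field and a(x) ≠ 0 has an inverse. Apply the extended Euclidean algorithm to f(x) and a(x) in F_5[x]: f(x) = (4x + 3)·a(x) + (4). The last nonzero remainder is the constant 4 = gcd(f, a) in F_5. Back-substituting through the division chain expresses 4 = s(x)·a(x) + t(x)·f(x) with s(x) ≡ x + 2 (mod f), so (x + 2)·a(x) ≡ 4 (mod f). Multiplying by 4^(-1) ≡ 4 in F_5 gives a(x)^(-1) ≡ 4·(x + 2) ≡ 4x + 3 (mod f). Check: (4x)·(4x + 3) = x^2 + 2x ≡ 1 (mod x^2 + 2x + 4).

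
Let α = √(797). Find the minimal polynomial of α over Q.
m_α(x) = x^2 - 797

α satisfies α^2 - 797 = 0, so x^2 - 797 annihilates α. Since d = 797 is squarefree and ≠ 1, it is not a perfect square in Q, so x^2 - 797 has no rational root and is therefore irreducible over Q (a degree-2 polynomial over a field is irreducible iff it has no root). Hence m_α(x) = x^2 - 797.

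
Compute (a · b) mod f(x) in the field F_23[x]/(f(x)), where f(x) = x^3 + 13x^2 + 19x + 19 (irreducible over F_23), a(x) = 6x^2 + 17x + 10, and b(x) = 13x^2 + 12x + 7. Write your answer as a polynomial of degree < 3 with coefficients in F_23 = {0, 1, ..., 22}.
a · b ≡ 10x^2 + 13x + 15 (mod f(x))

Multiply in F_23[x]: a(x)·b(x) = (6x^2 + 17x + 10)·(13x^2 + 12x + 7) = 9x^4 + 17x^3 + 8x^2 + 9x + 1. This has degree ≥ 3, so divide by f(x) over F_23: 9x^4 + 17x^3 + 8x^2 + 9x + 1 = (9x + 15)·(x^3 + 13x^2 + 19x + 19) + (10x^2 + 13x + 15). Hence a·b ≡ 10x^2 + 13x + 15 (mod f). (F_23[x]/(f) is a field with 23^3 = 12167 elements since f is irreducible of degree 3.)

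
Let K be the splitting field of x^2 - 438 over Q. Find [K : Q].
[K : Q] = 2

f(x) = x^2 - 438 factors as (x - √438)(x + √438). The splitting field is K = Q(√438). Since 438 is squarefree and > 1, it is not a perfect square, so x^2 - 438 is irreducible over Q and [Q(√438) : Q] = 2. Hence [K : Q] = 2.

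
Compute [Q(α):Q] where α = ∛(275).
[Q(α):Q] = 3

The minimal polynomial of α is x^3 - 275, irreducible over Q since 275 is not a perfect cube (so x^3 - 275 has no rational root). Hence [Q(α):Q] = deg(m_α) = 3.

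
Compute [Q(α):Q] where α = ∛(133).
[Q(α):Q] = 3

The minimal polynomial of α is x^3 - 133, irreducible over Q since 133 is not a perfect cube (so x^3 - 133 has no rational root). Hence [Q(α):Q] = deg(m_α) = 3.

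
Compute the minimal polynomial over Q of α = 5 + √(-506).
m_α(x) = x^2 - 10x + 531

From α - 5 = √(-506), squaring gives (α - 5)^2 = -506, i.e. α^2 - 10α + 25 = -506, so α^2 - 10α + 531 = 0. The discriminant of x^2 - 10x + 531 is (-10)^2 - 4·(531) = 100 - 2124 = -2024, and 4·(-506) is not a perfect square in Q since -506 is squarefree and ≠ 1. Hence x^2 - 10x + 531 is irreducible over Q and is the minimal polynomial of α.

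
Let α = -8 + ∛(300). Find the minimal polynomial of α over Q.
m_α(x) = x^3 + 24x^2 + 192x + 212

Set β = α + 8 = ∛(300), so β^3 = 300. Then (α + 8)^3 - 300 = 0, i.e. α is a root of g(x) = (x + 8)^3 - 300 = x^3 + 24x^2 + 192x + 212. Since g(x) = h(x + 8) where h(x) = x^3 - 300, and h is irreducible over Q (because 300 is not a perfect cube, so h has no rational root, and a monic cubic with no rational root is irreducible), g is also irreducible (irreducibility is preserved under the substitution x → x + 8). Hence m_α(x) = x^3 + 24x^2 + 192x + 212.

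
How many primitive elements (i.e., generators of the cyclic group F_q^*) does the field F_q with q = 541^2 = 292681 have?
There are φ(292680) = 77760 primitive elements

F_q^* is cyclic of order q - 1 = 292680. A cyclic group of order m has exactly φ(m) generators. Here m = 292680 = 2^3 · 3^3 · 5 · 271, so the number of primitive elements is φ(292680) = 77760.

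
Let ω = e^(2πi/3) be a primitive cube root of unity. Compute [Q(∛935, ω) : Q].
[Q(∛935, ω) : Q] = 6

[Q(∛935):Q] = 3 (min poly x^3 - 935, irreducible since 935 is not a perfect cube). [Q(ω):Q] = 2 (min poly x^2 + x + 1). Since Q(∛935) ⊂ R and ω ∉ R, we have ω ∉ Q(∛935), so x^2 + x + 1 remains irreducible over Q(∛935) and [Q(∛935, ω) : Q(∛935)] = 2. By the tower law, [Q(∛935, ω) : Q] = 3 · 2 = 6. (In fact Q(∛935, ω) is the splitting field of x^3 - 935 over Q.)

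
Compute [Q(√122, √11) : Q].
[Q(√122, √11) : Q] = 4

[Q(√122):Q] = 2 (min poly x^2 - 122, irreducible since 122 is squarefree > 1). For the top step, suppose √11 ∈ Q(√122), say √11 = c + d√122 with c, d ∈ Q. Squaring: 11 = c^2 + 122d^2 + 2cd√122. Since √122 ∉ Q this forces 2cd = 0. If d = 0 then √11 = c ∈ Q, contradicting 11 squarefree > 1. If c = 0 then 11 = 122d^2, so 122·11 = (122d)^2 is a perfect square in Q — but 122·11 = 1342 is not a perfect square (since 122 and 11 are distinct squarefree integers). Contradiction. Hence √11 ∉ Q(√122), so x^2 - 11 stays irreducible over Q(√122) and [Q(√122, √11) : Q(√122)] = 2. By the tower law, [Q(√122, √11) : Q] = 2 · 2 = 4.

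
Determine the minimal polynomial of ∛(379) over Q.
m_α(x) = x^3 - 379

α satisfies α^3 = 379, so x^3 - 379 annihilates α. By the rational root test, a rational root p/q (in lowest terms) of x^3 - 379 would satisfy p^3 = 379 q^3, forcing q = 1 and p^3 = 379; but 379 is not a perfect cube, contradiction. A monic cubic over Q with no rational root is irreducible (any nontrivial factorization would include a linear factor). Hence x^3 - 379 is the minimal polynomial of α, and in particular [Q(α):Q] = 3.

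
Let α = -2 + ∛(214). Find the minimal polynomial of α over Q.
m_α(x) = x^3 + 6x^2 + 12x - 206

Set β = α + 2 = ∛(214), so β^3 = 214. Then (α + 2)^3 - 214 = 0, i.e. α is a root of g(x) = (x + 2)^3 - 214 = x^3 + 6x^2 + 12x - 206. Since g(x) = h(x + 2) where h(x) = x^3 - 214, and h is irreducible over Q (because 214 is not a perfect cube, so h has no rational root, and a monic cubic with no rational root is irreducible), g is also irreducible (irreducibility is preserved under the substitution x → x + 2). Hence m_α(x) = x^3 + 6x^2 + 12x - 206.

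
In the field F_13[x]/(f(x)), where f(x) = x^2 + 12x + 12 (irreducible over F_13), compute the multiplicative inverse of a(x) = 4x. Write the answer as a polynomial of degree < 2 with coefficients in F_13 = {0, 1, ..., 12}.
a(x)^(-1) ≡ 10x + 3 (mod f(x))

Since f is irreducible over F_13, F_13[x]/(f) is a field and a(x) ≠ 0 has an inverse. Apply the extended Euclidean algorithm to f(x) and a(x) in F_13[x]: f(x) = (10x + 3)·a(x) + (12). The last nonzero remainder is the constant 12 = gcd(f, a) in F_13. Back-substituting through the division chain expresses 12 = s(x)·a(x) + t(x)·f(x) with s(x) ≡ 3x + 10 (mod f), so (3x + 10)·a(x) ≡ 12 (mod f). Multiplying by 12^(-1) ≡ 12 in F_13 gives a(x)^(-1) ≡ 12·(3x + 10) ≡ 10x + 3 (mod f). Check: (4x)·(10x + 3) = x^2 + 12x ≡ 1 (mod x^2 + 12x + 12).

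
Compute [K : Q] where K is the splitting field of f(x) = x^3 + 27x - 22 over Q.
[K : Q] = 6

By the rational root test, any rational root of the monic integer polynomial f(x) = x^3 + 27x - 22 must be an integer dividing the constant term -22, i.e. one of ±{1, 2, 11, 22}. Evaluating: f(1) = 6, f(-1) = -50, f(2) = 40, f(-2) = -84, f(11) = 1606, f(-11) = -1650, f(22) = 11220, f(-22) = -11264; none is 0, so f has no rational root and is therefore irreducible over Q (a cubic with no linear factor over a field is irreducible). For an irreducible cubic, the Galois group is A_3 or S_3 according as the discriminant disc(f) = -4a^3 - 27b^2 = -4·(27)^3 - 27·(-22)^2 = -91800 is or is not a square in Q. Here disc(f) = -91800 is not a perfect square in Q, so the Galois group of f over Q is not contained in A_3 and must be all of S_3. The splitting field has degree |S_3| = 6 over Q, so [K : Q] = 6.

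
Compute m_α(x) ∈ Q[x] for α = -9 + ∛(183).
m_α(x) = x^3 + 27x^2 + 243x + 546

Set β = α + 9 = ∛(183), so β^3 = 183. Then (α + 9)^3 - 183 = 0, i.e. α is a root of g(x) = (x + 9)^3 - 183 = x^3 + 27x^2 + 243x + 546. Since g(x) = h(x + 9) where h(x) = x^3 - 183, and h is irreducible over Q (because 183 is not a perfect cube, so h has no rational root, and a monic cubic with no rational root is irreducible), g is also irreducible (irreducibility is preserved under the substitution x → x + 9). Hence m_α(x) = x^3 + 27x^2 + 243x + 546.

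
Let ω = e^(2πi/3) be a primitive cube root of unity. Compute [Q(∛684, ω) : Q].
[Q(∛684, ω) : Q] = 6

[Q(∛684):Q] = 3 (min poly x^3 - 684, irreducible since 684 is not a perfect cube). [Q(ω):Q] = 2 (min poly x^2 + x + 1). Since Q(∛684) ⊂ R and ω ∉ R, we have ω ∉ Q(∛684), so x^2 + x + 1 remains irreducible over Q(∛684) and [Q(∛684, ω) : Q(∛684)] = 2. By the tower law, [Q(∛684, ω) : Q] = 3 · 2 = 6. (In fact Q(∛684, ω) is the splitting field of x^3 - 684 over Q.)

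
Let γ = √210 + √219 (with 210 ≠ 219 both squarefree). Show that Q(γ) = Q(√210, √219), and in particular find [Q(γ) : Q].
[Q(γ) : Q] = 4 (equivalently, Q(γ) = Q(√210, √219))

Obviously Q(γ) ⊆ Q(√210, √219), and [Q(√210, √219):Q] = 4 (since 210, 219 are distinct squarefree integers > 1 with 45990 not a perfect square). To show equality we compute the minimal polynomial of γ. From γ = √210 + √219: γ^2 = 210 + 2√(45990) + 219 = 429 + 2√(45990), so γ^2 - 429 = 2√(45990); squaring, (γ^2 - 429)^2 = 4·45990, i.e. γ^4 - 858γ^2 + 184041 - 183960 = 0, i.e. γ^4 - 858γ^2 + 81 = 0. So γ is a root of x^4 - 858x^2 + 81. This polynomial is irreducible over Q: it has no rational root (each ±√210 ± √219 is irrational), and any factorization into two quadratics over Q would force √(45990) ∈ Q (pairing opposite roots) or √210, √219 ∈ Q (other pairings), all impossible. Hence [Q(γ):Q] = 4 = [Q(√210, √219):Q], so Q(γ) = Q(√210, √219).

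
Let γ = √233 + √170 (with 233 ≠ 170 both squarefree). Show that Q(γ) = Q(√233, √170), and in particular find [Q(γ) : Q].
[Q(γ) : Q] = 4 (equivalently, Q(γ) = Q(√233, √170))

Obviously Q(γ) ⊆ Q(√233, √170), and [Q(√233, √170):Q] = 4 (since 233, 170 are distinct squarefree integers > 1 with 39610 not a perfect square). To show equality we compute the minimal polynomial of γ. From γ = √233 + √170: γ^2 = 233 + 2√(39610) + 170 = 403 + 2√(39610), so γ^2 - 403 = 2√(39610); squaring, (γ^2 - 403)^2 = 4·39610, i.e. γ^4 - 806γ^2 + 162409 - 158440 = 0, i.e. γ^4 - 806γ^2 + 3969 = 0. So γ is a root of x^4 - 806x^2 + 3969. This polynomial is irreducible over Q: it has no rational root (each ±√233 ± √170 is irrational), and any factorization into two quadratics over Q would force √(39610) ∈ Q (pairing opposite roots) or √233, √170 ∈ Q (other pairings), all impossible. Hence [Q(γ):Q] = 4 = [Q(√233, √170):Q], so Q(γ) = Q(√233, √170).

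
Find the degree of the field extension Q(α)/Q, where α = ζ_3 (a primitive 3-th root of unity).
[Q(α):Q] = 2

The minimal polynomial of ζ_3 over Q is the 3-th cyclotomic polynomial Φ_3(x), which is irreducible over Q and has degree φ(3) = 2. Hence [Q(α):Q] = φ(3) = 2.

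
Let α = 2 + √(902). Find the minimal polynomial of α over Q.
m_α(x) = x^2 - 4x - 898

From α - 2 = √(902), squaring gives (α - 2)^2 = 902, i.e. α^2 - 4α + 4 = 902, so α^2 - 4α - 898 = 0. The discriminant of x^2 - 4x - 898 is (-4)^2 - 4·(-898) = 16 + 3592 = 3608, and 4·(902) is not a perfect square in Q since 902 is squarefree and ≠ 1. Hence x^2 - 4x - 898 is irreducible over Q and is the minimal polynomial of α.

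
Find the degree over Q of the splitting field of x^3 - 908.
[K : Q] = 6

The roots of x^3 - 908 are ∛908, ω∛908, ω^2∛908 where ω = e^(2πi/3) is a primitive cube root of unity, so K = Q(∛908, ω). Now [Q(∛908):Q] = 3 (since 908 is not a perfect cube, x^3 - 908 is irreducible) and [Q(ω):Q] = 2. Both 2 and 3 divide [K:Q], and [K:Q] ≤ 3·2 = 6, so [K:Q] = 6. (Equivalently: Q(∛908) ⊂ R but ω ∉ R, so [K : Q(∛908)] = 2.)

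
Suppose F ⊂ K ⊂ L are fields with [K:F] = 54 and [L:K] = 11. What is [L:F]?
[L:F] = 594

The tower law says that for any tower of field extensions F ⊂ K ⊂ L with finite degrees, [L:F] = [L:K] · [K:F]. Here this gives [L:F] = 11 · 54 = 594.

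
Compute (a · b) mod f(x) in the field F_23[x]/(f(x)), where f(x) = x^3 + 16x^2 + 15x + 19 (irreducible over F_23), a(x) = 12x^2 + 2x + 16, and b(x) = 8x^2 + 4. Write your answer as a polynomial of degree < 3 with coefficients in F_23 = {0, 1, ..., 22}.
a · b ≡ 10x^2 + 8x + 10 (mod f(x))

Multiply in F_23[x]: a(x)·b(x) = (12x^2 + 2x + 16)·(8x^2 + 4) = 4x^4 + 16x^3 + 15x^2 + 8x + 18. This has degree ≥ 3, so divide by f(x) over F_23: 4x^4 + 16x^3 + 15x^2 + 8x + 18 = (4x + 21)·(x^3 + 16x^2 + 15x + 19) + (10x^2 + 8x + 10). Hence a·b ≡ 10x^2 + 8x + 10 (mod f). (F_23[x]/(f) is a field with 23^3 = 12167 elements since f is irreducible of degree 3.)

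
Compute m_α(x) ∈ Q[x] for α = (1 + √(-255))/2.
m_α(x) = x^2 - x + 64

From 2α - 1 = √(-255), squaring gives (2α - 1)^2 = -255, i.e. 4α^2 - 4α + 1 = -255, so α^2 - α + (1 + 255)/4 = 0. Since -255 ≡ 1 (mod 4), (1 + 255)/4 = 64 ∈ Z. The polynomial x^2 - x + 64 has discriminant 1 - 4·(64) = -255, which is not a perfect square in Q (d = -255 is squarefree and ≠ 1), so x^2 - x + 64 is irreducible over Q. It is the minimal polynomial of α.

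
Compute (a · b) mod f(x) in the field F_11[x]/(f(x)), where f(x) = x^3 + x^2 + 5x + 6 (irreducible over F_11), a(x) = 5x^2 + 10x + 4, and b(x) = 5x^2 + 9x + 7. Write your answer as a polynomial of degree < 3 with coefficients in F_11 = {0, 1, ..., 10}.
a · b ≡ 5x^2 + 2x + 4 (mod f(x))

Multiply in F_11[x]: a(x)·b(x) = (5x^2 + 10x + 4)·(5x^2 + 9x + 7) = 3x^4 + 7x^3 + 2x^2 + 7x + 6. This has degree ≥ 3, so divide by f(x) over F_11: 3x^4 + 7x^3 + 2x^2 + 7x + 6 = (3x + 4)·(x^3 + x^2 + 5x + 6) + (5x^2 + 2x + 4). Hence a·b ≡ 5x^2 + 2x + 4 (mod f). (F_11[x]/(f) is a field with 11^3 = 1331 elements since f is irreducible of degree 3.)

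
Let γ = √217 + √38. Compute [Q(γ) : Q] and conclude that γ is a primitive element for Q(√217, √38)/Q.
[Q(γ) : Q] = 4 (equivalently, Q(γ) = Q(√217, √38))

Obviously Q(γ) ⊆ Q(√217, √38), and [Q(√217, √38):Q] = 4 (since 217, 38 are distinct squarefree integers > 1 with 8246 not a perfect square). To show equality we compute the minimal polynomial of γ. From γ = √217 + √38: γ^2 = 217 + 2√(8246) + 38 = 255 + 2√(8246), so γ^2 - 255 = 2√(8246); squaring, (γ^2 - 255)^2 = 4·8246, i.e. γ^4 - 510γ^2 + 65025 - 32984 = 0, i.e. γ^4 - 510γ^2 + 32041 = 0. So γ is a root of x^4 - 510x^2 + 32041. This polynomial is irreducible over Q: it has no rational root (each ±√217 ± √38 is irrational), and any factorization into two quadratics over Q would force √(8246) ∈ Q (pairing opposite roots) or √217, √38 ∈ Q (other pairings), all impossible. Hence [Q(γ):Q] = 4 = [Q(√217, √38):Q], so Q(γ) = Q(√217, √38).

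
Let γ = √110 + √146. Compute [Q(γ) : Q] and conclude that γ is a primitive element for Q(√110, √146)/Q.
[Q(γ) : Q] = 4 (equivalently, Q(γ) = Q(√110, √146))

Obviously Q(γ) ⊆ Q(√110, √146), and [Q(√110, √146):Q] = 4 (since 110, 146 are distinct squarefree integers > 1 with 16060 not a perfect square). To show equality we compute the minimal polynomial of γ. From γ = √110 + √146: γ^2 = 110 + 2√(16060) + 146 = 256 + 2√(16060), so γ^2 - 256 = 2√(16060); squaring, (γ^2 - 256)^2 = 4·16060, i.e. γ^4 - 512γ^2 + 65536 - 64240 = 0, i.e. γ^4 - 512γ^2 + 1296 = 0. So γ is a root of x^4 - 512x^2 + 1296. This polynomial is irreducible over Q: it has no rational root (each ±√110 ± √146 is irrational), and any factorization into two quadratics over Q would force √(16060) ∈ Q (pairing opposite roots) or √110, √146 ∈ Q (other pairings), all impossible. Hence [Q(γ):Q] = 4 = [Q(√110, √146):Q], so Q(γ) = Q(√110, √146).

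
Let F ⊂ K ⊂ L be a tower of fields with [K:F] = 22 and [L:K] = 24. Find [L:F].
[L:F] = 528

The tower law says that for any tower of field extensions F ⊂ K ⊂ L with finite degrees, [L:F] = [L:K] · [K:F]. Here this gives [L:F] = 24 · 22 = 528.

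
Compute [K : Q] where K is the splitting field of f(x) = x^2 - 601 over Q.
[K : Q] = 2

f(x) = x^2 - 601 factors as (x - √601)(x + √601). The splitting field is K = Q(√601). Since 601 is squarefree and > 1, it is not a perfect square, so x^2 - 601 is irreducible over Q and [Q(√601) : Q] = 2. Hence [K : Q] = 2.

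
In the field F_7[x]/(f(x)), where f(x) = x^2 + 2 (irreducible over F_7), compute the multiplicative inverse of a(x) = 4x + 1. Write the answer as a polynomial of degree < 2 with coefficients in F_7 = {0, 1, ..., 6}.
a(x)^(-1) ≡ 2x + 3 (mod f(x))

Since f is irreducible over F_7, F_7[x]/(f) is a field and a(x) ≠ 0 has an inverse. Apply the extended Euclidean algorithm to f(x) and a(x) in F_7[x]: f(x) = (2x + 3)·a(x) + (6). The last nonzero remainder is the constant 6 = gcd(f, a) in F_7. Back-substituting through the division chain expresses 6 = s(x)·a(x) + t(x)·f(x) with s(x) ≡ 5x + 4 (mod f), so (5x + 4)·a(x) ≡ 6 (mod f). Multiplying by 6^(-1) ≡ 6 in F_7 gives a(x)^(-1) ≡ 6·(5x + 4) ≡ 2x + 3 (mod f). Check: (4x + 1)·(2x + 3) = x^2 + 3 ≡ 1 (mod x^2 + 2).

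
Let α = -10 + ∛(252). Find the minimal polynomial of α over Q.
m_α(x) = x^3 + 30x^2 + 300x + 748

Set β = α + 10 = ∛(252), so β^3 = 252. Then (α + 10)^3 - 252 = 0, i.e. α is a root of g(x) = (x + 10)^3 - 252 = x^3 + 30x^2 + 300x + 748. Since g(x) = h(x + 10) where h(x) = x^3 - 252, and h is irreducible over Q (because 252 is not a perfect cube, so h has no rational root, and a monic cubic with no rational root is irreducible), g is also irreducible (irreducibility is preserved under the substitution x → x + 10). Hence m_α(x) = x^3 + 30x^2 + 300x + 748.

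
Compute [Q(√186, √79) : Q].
[Q(√186, √79) : Q] = 4

[Q(√186):Q] = 2 (min poly x^2 - 186, irreducible since 186 is squarefree > 1). For the top step, suppose √79 ∈ Q(√186), say √79 = c + d√186 with c, d ∈ Q. Squaring: 79 = c^2 + 186d^2 + 2cd√186. Since √186 ∉ Q this forces 2cd = 0. If d = 0 then √79 = c ∈ Q, contradicting 79 squarefree > 1. If c = 0 then 79 = 186d^2, so 186·79 = (186d)^2 is a perfect square in Q — but 186·79 = 14694 is not a perfect square (since 186 and 79 are distinct squarefree integers). Contradiction. Hence √79 ∉ Q(√186), so x^2 - 79 stays irreducible over Q(√186) and [Q(√186, √79) : Q(√186)] = 2. By the tower law, [Q(√186, √79) : Q] = 2 · 2 = 4.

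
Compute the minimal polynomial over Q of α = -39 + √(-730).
m_α(x) = x^2 + 78x + 2251

From α + 39 = √(-730), squaring gives (α + 39)^2 = -730, i.e. α^2 + 78α + 1521 = -730, so α^2 + 78α + 2251 = 0. The discriminant of x^2 + 78x + 2251 is (78)^2 - 4·(2251) = 6084 - 9004 = -2920, and 4·(-730) is not a perfect square in Q since -730 is squarefree and ≠ 1. Hence x^2 + 78x + 2251 is irreducible over Q and is the minimal polynomial of α.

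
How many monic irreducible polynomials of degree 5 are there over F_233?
There are 137343971232 monic irreducible polynomials of degree 5 over F_233

Each element of F_{233^5} that lies in no proper subfield is a root of exactly one monic irreducible of degree 5 over F_233, and each such polynomial has 5 distinct roots in F_{233^5}. By Möbius inversion the count is N_233(5) = (1/5) Σ_{d|5} μ(5/d) · 233^d = (1/5)(μ(5)·233^1 + μ(1)·233^5) = 686719856160/5 = 137343971232.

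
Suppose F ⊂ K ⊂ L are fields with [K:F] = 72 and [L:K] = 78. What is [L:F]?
[L:F] = 5616

The tower law says that for any tower of field extensions F ⊂ K ⊂ L with finite degrees, [L:F] = [L:K] · [K:F]. Here this gives [L:F] = 78 · 72 = 5616.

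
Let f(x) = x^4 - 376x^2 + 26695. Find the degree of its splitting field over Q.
[K : Q] = 4

Solving the quadratic in x^2: x^2 = (376 ± √(376^2 - 4·26695))/2 = (376 ± √34596)/2 = (376 ± 186)/2, giving x^2 = 281 or x^2 = 95. So f(x) = (x^2 - 281)(x^2 - 95) and the roots of f are ±√281, ±√95. Hence the splitting field is K = Q(√281, √95). Since 281 and 95 are distinct squarefree integers > 1, their product 26695 is not a perfect square, so √95 ∉ Q(√281). By the tower law [K:Q] = [Q(√281,√95):Q(√281)] · [Q(√281):Q] = 2 · 2 = 4.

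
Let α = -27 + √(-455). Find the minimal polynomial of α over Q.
m_α(x) = x^2 + 54x + 1184

From α + 27 = √(-455), squaring gives (α + 27)^2 = -455, i.e. α^2 + 54α + 729 = -455, so α^2 + 54α + 1184 = 0. The discriminant of x^2 + 54x + 1184 is (54)^2 - 4·(1184) = 2916 - 4736 = -1820, and 4·(-455) is not a perfect square in Q since -455 is squarefree and ≠ 1. Hence x^2 + 54x + 1184 is irreducible over Q and is the minimal polynomial of α.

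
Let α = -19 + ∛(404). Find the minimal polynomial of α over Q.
m_α(x) = x^3 + 57x^2 + 1083x + 6455

Set β = α + 19 = ∛(404), so β^3 = 404. Then (α + 19)^3 - 404 = 0, i.e. α is a root of g(x) = (x + 19)^3 - 404 = x^3 + 57x^2 + 1083x + 6455. Since g(x) = h(x + 19) where h(x) = x^3 - 404, and h is irreducible over Q (because 404 is not a perfect cube, so h has no rational root, and a monic cubic with no rational root is irreducible), g is also irreducible (irreducibility is preserved under the substitution x → x + 19). Hence m_α(x) = x^3 + 57x^2 + 1083x + 6455.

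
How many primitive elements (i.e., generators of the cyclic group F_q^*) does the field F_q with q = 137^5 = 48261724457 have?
There are φ(48261724456) = 20442240000 primitive elements

F_q^* is cyclic of order q - 1 = 48261724456. A cyclic group of order m has exactly φ(m) generators. Here m = 48261724456 = 2^3 · 11 · 17 · 101 · 319411, so the number of primitive elements is φ(48261724456) = 20442240000.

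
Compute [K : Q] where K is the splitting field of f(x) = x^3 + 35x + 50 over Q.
[K : Q] = 6

By the rational root test, any rational root of the monic integer polynomial f(x) = x^3 + 35x + 50 must be an integer dividing the constant term 50, i.e. one of ±{1, 2, 5, 10, 25, 50}. Evaluating: f(1) = 86, f(-1) = 14, f(2) = 128, f(-2) = -28, f(5) = 350, f(-5) = -250, f(10) = 1400, f(-10) = -1300, f(25) = 16550, f(-25) = -16450, f(50) = 126800, f(-50) = -126700; none is 0, so f has no rational root and is therefore irreducible over Q (a cubic with no linear factor over a field is irreducible). For an irreducible cubic, the Galois group is A_3 or S_3 according as the discriminant disc(f) = -4a^3 - 27b^2 = -4·(35)^3 - 27·(50)^2 = -239000 is or is not a square in Q. Here disc(f) = -239000 is not a perfect square in Q, so the Galois group of f over Q is not contained in A_3 and must be all of S_3. The splitting field has degree |S_3| = 6 over Q, so [K : Q] = 6.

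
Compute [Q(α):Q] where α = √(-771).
[Q(α):Q] = 2

[Q(α):Q] equals the degree of the minimal polynomial of α. Here α^2 = -771 and x^2 + 771 is irreducible (d = -771 is squarefree, ≠ 1, hence not a square), so deg(m_α) = 2. Thus [Q(α):Q] = 2.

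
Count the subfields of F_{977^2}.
F_{977^2} has 2 subfields

The subfields of F_{p^n} are exactly the fields F_{p^d} for d | n (each is the fixed field of the unique index-d subgroup of Gal(F_{p^n}/F_p) ≅ Z/nZ). The divisors of n = 2 are {1, 2}, giving 2 subfields: F_{977^1}, F_{977^2}.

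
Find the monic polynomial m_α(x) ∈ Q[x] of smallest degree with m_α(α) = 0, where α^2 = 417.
m_α(x) = x^2 - 417

α satisfies α^2 - 417 = 0, so x^2 - 417 annihilates α. Since d = 417 is squarefree and ≠ 1, it is not a perfect square in Q, so x^2 - 417 has no rational root and is therefore irreducible over Q (a degree-2 polynomial over a field is irreducible iff it has no root). Hence m_α(x) = x^2 - 417.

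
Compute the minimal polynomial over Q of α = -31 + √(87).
m_α(x) = x^2 + 62x + 874

From α + 31 = √(87), squaring gives (α + 31)^2 = 87, i.e. α^2 + 62α + 961 = 87, so α^2 + 62α + 874 = 0. The discriminant of x^2 + 62x + 874 is (62)^2 - 4·(874) = 3844 - 3496 = 348, and 4·(87) is not a perfect square in Q since 87 is squarefree and ≠ 1. Hence x^2 + 62x + 874 is irreducible over Q and is the minimal polynomial of α.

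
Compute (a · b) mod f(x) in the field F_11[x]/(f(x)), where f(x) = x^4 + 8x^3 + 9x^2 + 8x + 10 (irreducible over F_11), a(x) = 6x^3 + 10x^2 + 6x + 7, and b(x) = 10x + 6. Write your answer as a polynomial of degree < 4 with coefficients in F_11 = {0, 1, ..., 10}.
a · b ≡ 8x^3 + 9x^2 + 3 (mod f(x))

Multiply in F_11[x]: a(x)·b(x) = (6x^3 + 10x^2 + 6x + 7)·(10x + 6) = 5x^4 + 4x^3 + 10x^2 + 7x + 9. This has degree ≥ 4, so divide by f(x) over F_11: 5x^4 + 4x^3 + 10x^2 + 7x + 9 = (5)·(x^4 + 8x^3 + 9x^2 + 8x + 10) + (8x^3 + 9x^2 + 3). Hence a·b ≡ 8x^3 + 9x^2 + 3 (mod f). (F_11[x]/(f) is a field with 11^4 = 14641 elements since f is irreducible of degree 4.)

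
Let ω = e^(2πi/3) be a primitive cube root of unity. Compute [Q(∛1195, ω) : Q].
[Q(∛1195, ω) : Q] = 6

[Q(∛1195):Q] = 3 (min poly x^3 - 1195, irreducible since 1195 is not a perfect cube). [Q(ω):Q] = 2 (min poly x^2 + x + 1). Since Q(∛1195) ⊂ R and ω ∉ R, we have ω ∉ Q(∛1195), so x^2 + x + 1 remains irreducible over Q(∛1195) and [Q(∛1195, ω) : Q(∛1195)] = 2. By the tower law, [Q(∛1195, ω) : Q] = 3 · 2 = 6. (In fact Q(∛1195, ω) is the splitting field of x^3 - 1195 over Q.)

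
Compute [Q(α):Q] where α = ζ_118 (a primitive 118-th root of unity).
[Q(α):Q] = 58

The minimal polynomial of ζ_118 over Q is the 118-th cyclotomic polynomial Φ_118(x), which is irreducible over Q and has degree φ(118) = 58. Hence [Q(α):Q] = φ(118) = 58.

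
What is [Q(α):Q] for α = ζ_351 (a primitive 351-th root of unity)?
[Q(α):Q] = 216

The minimal polynomial of ζ_351 over Q is the 351-th cyclotomic polynomial Φ_351(x), which is irreducible over Q and has degree φ(351) = 216. Hence [Q(α):Q] = φ(351) = 216.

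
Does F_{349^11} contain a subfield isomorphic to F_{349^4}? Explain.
No: F_{349^4} is not a subfield of F_{349^11}

F_{p^m} embeds in F_{p^n} iff m | n. Here 4 ∤ 11 (since 11 = 2·4 + 3 with remainder 3 ≠ 0), so F_{349^4} is not a subfield of F_{349^11}. Equivalently: if it were, the tower law would give 4 = [F_{349^4}:F_349] dividing [F_{349^11}:F_349] = 11, contradiction.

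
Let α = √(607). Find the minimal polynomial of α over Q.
m_α(x) = x^2 - 607

α satisfies α^2 - 607 = 0, so x^2 - 607 annihilates α. Since d = 607 is squarefree and ≠ 1, it is not a perfect square in Q, so x^2 - 607 has no rational root and is therefore irreducible over Q (a degree-2 polynomial over a field is irreducible iff it has no root). Hence m_α(x) = x^2 - 607.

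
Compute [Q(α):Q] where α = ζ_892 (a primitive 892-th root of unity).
[Q(α):Q] = 444

The minimal polynomial of ζ_892 over Q is the 892-th cyclotomic polynomial Φ_892(x), which is irreducible over Q and has degree φ(892) = 444. Hence [Q(α):Q] = φ(892) = 444.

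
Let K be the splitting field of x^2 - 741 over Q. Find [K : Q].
[K : Q] = 2

f(x) = x^2 - 741 factors as (x - √741)(x + √741). The splitting field is K = Q(√741). Since 741 is squarefree and > 1, it is not a perfect square, so x^2 - 741 is irreducible over Q and [Q(√741) : Q] = 2. Hence [K : Q] = 2.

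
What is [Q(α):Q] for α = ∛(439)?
[Q(α):Q] = 3

The minimal polynomial of α is x^3 - 439, irreducible over Q since 439 is not a perfect cube (so x^3 - 439 has no rational root). Hence [Q(α):Q] = deg(m_α) = 3.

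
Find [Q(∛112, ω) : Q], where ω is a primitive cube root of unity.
[Q(∛112, ω) : Q] = 6

[Q(∛112):Q] = 3 (min poly x^3 - 112, irreducible since 112 is not a perfect cube). [Q(ω):Q] = 2 (min poly x^2 + x + 1). Since Q(∛112) ⊂ R and ω ∉ R, we have ω ∉ Q(∛112), so x^2 + x + 1 remains irreducible over Q(∛112) and [Q(∛112, ω) : Q(∛112)] = 2. By the tower law, [Q(∛112, ω) : Q] = 3 · 2 = 6. (In fact Q(∛112, ω) is the splitting field of x^3 - 112 over Q.)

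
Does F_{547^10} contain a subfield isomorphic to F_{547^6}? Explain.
No: F_{547^6} is not a subfield of F_{547^10}

F_{p^m} embeds in F_{p^n} iff m | n. Here 6 ∤ 10 (since 10 = 1·6 + 4 with remainder 4 ≠ 0), so F_{547^6} is not a subfield of F_{547^10}. Equivalently: if it were, the tower law would give 6 = [F_{547^6}:F_547] dividing [F_{547^10}:F_547] = 10, contradiction.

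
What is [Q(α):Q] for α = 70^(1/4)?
[Q(α):Q] = 4

α is a root of x^4 - 70. By Eisenstein's criterion at the prime p = 2 (which divides the constant term 70 but p^2 = 4 does not, since 70 is squarefree), x^4 - 70 is irreducible over Q. Hence [Q(α):Q] = 4.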